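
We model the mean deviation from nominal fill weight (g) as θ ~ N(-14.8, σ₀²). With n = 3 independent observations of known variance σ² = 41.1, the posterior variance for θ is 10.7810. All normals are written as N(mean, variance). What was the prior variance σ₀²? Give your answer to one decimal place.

σ₀² = 50.6

For the Normal–Normal model with known σ², precisions add: τ_n = τ₀ + n/σ².
So 1/σ₀² = 1/10.7810 − 3/41.1 = 0.092756 − 0.072993 = 0.019763.
Hence σ₀² = 1/0.019763 ≈ 50.6.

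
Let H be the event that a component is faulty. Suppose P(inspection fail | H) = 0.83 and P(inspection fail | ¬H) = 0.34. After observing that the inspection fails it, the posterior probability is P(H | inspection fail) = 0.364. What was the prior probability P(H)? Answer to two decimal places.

P(H) = 0.19

Bayes' rule in odds form gives O(H|E) = O(H)·[P(E|H)/P(E|¬H)], hence O(H) = O(H|E)/LR.
Posterior odds = 0.364/(1−0.364) = 0.5723. LR = 0.83/0.34 = 2.4412.
Prior odds = 0.5723/2.4412 = 0.2344, so P(H) = 0.2344/(1+0.2344) ≈ 0.19.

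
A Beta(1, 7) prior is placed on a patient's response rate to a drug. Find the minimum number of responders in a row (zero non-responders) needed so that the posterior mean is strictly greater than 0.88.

k = 51

After k responders and 0 non-responders the posterior is Beta(1+k, 7), with mean (1+k)/(1+7+k).
Set (1+k)/(8+k) > 0.88 and solve: k > (0.88·8 − 1)/(1 − 0.88) = 50.333.
The smallest integer exceeding 50.333 is 51.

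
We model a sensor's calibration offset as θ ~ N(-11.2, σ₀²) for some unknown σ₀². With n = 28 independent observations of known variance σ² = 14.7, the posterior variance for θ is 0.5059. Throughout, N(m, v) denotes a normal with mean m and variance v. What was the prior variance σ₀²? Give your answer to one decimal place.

σ₀² = 13.9

Posterior precision equals prior precision plus data precision: 1/σ_n² = 1/σ₀² + n/σ².
So 1/σ₀² = 1/0.5059 − 28/14.7 = 1.976675 − 1.904762 = 0.071913.
Hence σ₀² = 1/0.071913 ≈ 13.9.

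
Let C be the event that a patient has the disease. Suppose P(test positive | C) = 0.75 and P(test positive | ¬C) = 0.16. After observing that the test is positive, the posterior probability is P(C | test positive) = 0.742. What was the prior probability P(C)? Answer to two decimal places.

P(C) = 0.38

Bayes' rule in odds form gives O(C|E) = O(C)·[P(E|C)/P(E|¬C)], hence O(C) = O(C|E)/LR.
Posterior odds = 0.742/(1−0.742) = 2.8760. LR = 0.75/0.16 = 4.6875.
Prior odds = 2.8760/4.6875 = 0.6135, so P(C) = 0.6135/(1+0.6135) ≈ 0.38.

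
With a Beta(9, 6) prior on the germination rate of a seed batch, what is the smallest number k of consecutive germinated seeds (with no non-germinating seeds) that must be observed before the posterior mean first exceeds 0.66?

k = 3

After k germinated seeds and 0 non-germinating seeds the posterior is Beta(9+k, 6), with mean (9+k)/(9+6+k).
Set (9+k)/(15+k) > 0.66 and solve: k > (0.66·15 − 9)/(1 − 0.66) = 2.647.
The smallest integer exceeding 2.647 is 3.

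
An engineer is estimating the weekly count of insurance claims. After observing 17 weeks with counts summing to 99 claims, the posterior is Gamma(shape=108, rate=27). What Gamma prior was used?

Gamma(shape=9, rate=10)

Gamma–Poisson conjugacy: posterior shape = α + Σxᵢ, posterior rate = β + n.
So α = 108 − 99 = 9 and β = 27 − 17 = 10.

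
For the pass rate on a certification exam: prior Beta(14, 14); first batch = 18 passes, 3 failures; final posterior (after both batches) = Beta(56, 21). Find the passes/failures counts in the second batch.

Sequential conjugate updates are equivalent to a single update on the pooled data, so total successes = posterior α − prior α and total failures = posterior β − prior β.
Total across both batches: 56−14=42 passes, 21−14=7 failures.
Subtract the first batch: 42−18=24 passes and 7−3=4 failures.

24 passes and 4 failures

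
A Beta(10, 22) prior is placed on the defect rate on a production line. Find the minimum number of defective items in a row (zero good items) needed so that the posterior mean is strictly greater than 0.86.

After k defective items and 0 good items the posterior is Beta(10+k, 22), with mean (10+k)/(10+22+k).
Set (10+k)/(32+k) > 0.86 and solve: k > (0.86·32 − 10)/(1 − 0.86) = 125.143.
The smallest integer exceeding 125.143 is 126.

k = 126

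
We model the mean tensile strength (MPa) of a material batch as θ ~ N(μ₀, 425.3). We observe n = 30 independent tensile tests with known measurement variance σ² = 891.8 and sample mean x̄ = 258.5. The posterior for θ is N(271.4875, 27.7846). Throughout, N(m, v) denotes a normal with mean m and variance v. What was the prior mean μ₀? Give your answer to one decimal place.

μ₀ = 457.3

With known observation variance, the Normal–Normal posterior has precision τ_n = τ₀ + n/σ² and mean μ_n = (τ₀μ₀ + (n/σ²)x̄)/τ_n.
Here τ₀ = 1/425.3 = 0.002351 and τ_data = 30/891.8 = 0.033640, so τ_n = 0.035991.
Rearranging for μ₀: μ₀ = (μ_n·τ_n − τ_data·x̄)/τ₀ = (271.4875·0.035991 − 0.033640·258.5) / 0.002351 = 1.075167/0.002351 ≈ 457.3.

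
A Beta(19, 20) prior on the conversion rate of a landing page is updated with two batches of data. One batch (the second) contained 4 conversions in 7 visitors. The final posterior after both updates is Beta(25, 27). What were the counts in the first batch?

2 conversions and 4 bounces

Sequential conjugate updates are equivalent to a single update on the pooled data, so total successes = posterior α − prior α and total failures = posterior β − prior β.
Total across both batches: 25−19=6 conversions, 27−20=7 bounces.
Subtract the second batch: 6−4=2 conversions and 7−3=4 bounces.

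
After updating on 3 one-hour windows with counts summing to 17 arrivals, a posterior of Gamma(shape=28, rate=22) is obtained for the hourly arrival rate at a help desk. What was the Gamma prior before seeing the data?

A Gamma(α, β) prior (rate parametrization) on a Poisson rate with n observations summing to S gives posterior Gamma(α+S, β+n).
So α = 28 − 17 = 11 and β = 22 − 3 = 19.

Gamma(shape=11, rate=19)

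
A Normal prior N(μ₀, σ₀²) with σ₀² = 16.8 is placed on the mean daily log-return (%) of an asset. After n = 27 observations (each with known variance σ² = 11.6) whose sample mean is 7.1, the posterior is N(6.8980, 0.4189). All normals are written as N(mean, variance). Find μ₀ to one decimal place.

μ₀ = -1.0

The posterior mean is a precision-weighted average: μ_n = (τ₀μ₀ + τ_data·x̄)/(τ₀+τ_data), with τ₀=1/σ₀² and τ_data=n/σ².
Here τ₀ = 1/16.8 = 0.059524 and τ_data = 27/11.6 = 2.327586, so τ_n = 2.387110.
Rearranging for μ₀: μ₀ = (μ_n·τ_n − τ_data·x̄)/τ₀ = (6.8980·2.387110 − 2.327586·7.1) / 0.059524 = -0.059576/0.059524 ≈ -1.0.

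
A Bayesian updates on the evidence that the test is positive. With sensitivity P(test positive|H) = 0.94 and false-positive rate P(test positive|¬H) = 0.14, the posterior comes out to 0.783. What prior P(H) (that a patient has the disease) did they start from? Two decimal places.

In odds form, posterior odds = prior odds × likelihood ratio, so prior odds = posterior odds ÷ LR.
Posterior odds = 0.783/(1−0.783) = 3.6083. LR = 0.94/0.14 = 6.7143.
Prior odds = 3.6083/6.7143 = 0.5374, so P(H) = 0.5374/(1+0.5374) ≈ 0.35.

P(H) = 0.35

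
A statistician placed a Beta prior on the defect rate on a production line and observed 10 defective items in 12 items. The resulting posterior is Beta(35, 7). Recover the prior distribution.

Beta(25, 5)

A Beta(a, b) prior with s successes and f failures in binomial data gives a Beta(a+s, b+f) posterior.
So a = 35 − 10 = 25 and b = 7 − 2 = 5.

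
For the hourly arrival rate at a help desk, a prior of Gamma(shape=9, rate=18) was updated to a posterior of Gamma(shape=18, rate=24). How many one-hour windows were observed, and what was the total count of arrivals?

A Gamma(α, β) prior (rate parametrization) on a Poisson rate with n observations summing to S gives posterior Gamma(α+S, β+n).
Matching: Σxᵢ = 18 − 9 = 9 and n = 24 − 18 = 6.

n = 6 one-hour windows with total 9 arrivals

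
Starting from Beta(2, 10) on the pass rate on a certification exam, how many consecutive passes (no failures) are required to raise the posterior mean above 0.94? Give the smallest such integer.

k = 155

After k passes and 0 failures the posterior is Beta(2+k, 10), with mean (2+k)/(2+10+k).
Set (2+k)/(12+k) > 0.94 and solve: k > (0.94·12 − 2)/(1 − 0.94) = 154.667.
The smallest integer exceeding 154.667 is 155, and checking k=155: (157)/(167) = 0.9401 > 0.94.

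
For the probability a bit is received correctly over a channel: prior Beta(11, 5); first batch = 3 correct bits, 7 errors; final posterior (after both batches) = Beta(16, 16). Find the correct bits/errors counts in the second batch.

2 correct bits and 4 errors

Sequential conjugate updates are equivalent to a single update on the pooled data, so total successes = posterior α − prior α and total failures = posterior β − prior β.
Total across both batches: 16−11=5 correct bits, 16−5=11 errors.
Subtract the first batch: 5−3=2 correct bits and 11−7=4 errors.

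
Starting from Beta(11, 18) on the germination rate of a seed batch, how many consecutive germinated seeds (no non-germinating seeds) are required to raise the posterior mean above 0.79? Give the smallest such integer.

After k germinated seeds and 0 non-germinating seeds the posterior is Beta(11+k, 18), with mean (11+k)/(11+18+k).
Set (11+k)/(29+k) > 0.79 and solve: k > (0.79·29 − 11)/(1 − 0.79) = 56.714.
The smallest integer exceeding 56.714 is 57.

k = 57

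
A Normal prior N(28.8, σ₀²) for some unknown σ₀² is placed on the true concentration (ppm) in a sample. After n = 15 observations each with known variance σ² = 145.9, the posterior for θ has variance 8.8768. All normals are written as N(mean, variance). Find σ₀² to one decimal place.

Posterior precision equals prior precision plus data precision: 1/σ_n² = 1/σ₀² + n/σ².
So 1/σ₀² = 1/8.8768 − 15/145.9 = 0.112653 − 0.102810 = 0.009843.
Hence σ₀² = 1/0.009843 ≈ 101.6.

σ₀² = 101.6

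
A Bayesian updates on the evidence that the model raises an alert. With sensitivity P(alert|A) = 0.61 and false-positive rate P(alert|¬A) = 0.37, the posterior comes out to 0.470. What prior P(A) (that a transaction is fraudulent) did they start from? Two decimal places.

P(A) = 0.35

In odds form, posterior odds = prior odds × likelihood ratio, so prior odds = posterior odds ÷ LR.
Posterior odds = 0.470/(1−0.470) = 0.8868. LR = 0.61/0.37 = 1.6486.
Prior odds = 0.8868/1.6486 = 0.5379, so P(A) = 0.5379/(1+0.5379) ≈ 0.35.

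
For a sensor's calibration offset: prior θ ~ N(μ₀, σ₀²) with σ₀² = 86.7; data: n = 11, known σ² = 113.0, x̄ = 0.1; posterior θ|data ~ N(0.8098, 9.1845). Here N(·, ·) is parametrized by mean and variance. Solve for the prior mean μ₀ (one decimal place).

With known observation variance, the Normal–Normal posterior has precision τ_n = τ₀ + n/σ² and mean μ_n = (τ₀μ₀ + (n/σ²)x̄)/τ_n.
Here τ₀ = 1/86.7 = 0.011534 and τ_data = 11/113.0 = 0.097345, so τ_n = 0.108879.
Rearranging for μ₀: μ₀ = (μ_n·τ_n − τ_data·x̄)/τ₀ = (0.8098·0.108879 − 0.097345·0.1) / 0.011534 = 0.078436/0.011534 ≈ 6.8.

μ₀ = 6.8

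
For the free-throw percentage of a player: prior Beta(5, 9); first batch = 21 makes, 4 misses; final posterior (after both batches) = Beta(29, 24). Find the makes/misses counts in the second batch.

3 makes and 11 misses

Sequential conjugate updates are equivalent to a single update on the pooled data, so total successes = posterior α − prior α and total failures = posterior β − prior β.
Total across both batches: 29−5=24 makes, 24−9=15 misses.
Subtract the first batch: 24−21=3 makes and 15−4=11 misses.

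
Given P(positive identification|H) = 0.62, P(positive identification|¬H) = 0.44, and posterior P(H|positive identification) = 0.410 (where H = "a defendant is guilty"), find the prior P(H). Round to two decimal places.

P(H) = 0.33

Bayes' rule in odds form gives O(H|E) = O(H)·[P(E|H)/P(E|¬H)], hence O(H) = O(H|E)/LR.
Posterior odds = 0.410/(1−0.410) = 0.6949. LR = 0.62/0.44 = 1.4091.
Prior odds = 0.6949/1.4091 = 0.4932, so P(H) = 0.4932/(1+0.4932) ≈ 0.33.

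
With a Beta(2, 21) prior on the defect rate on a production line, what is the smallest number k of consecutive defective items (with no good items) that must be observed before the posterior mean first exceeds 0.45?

After k defective items and 0 good items the posterior is Beta(2+k, 21), with mean (2+k)/(2+21+k).
Set (2+k)/(23+k) > 0.45 and solve: k > (0.45·23 − 2)/(1 − 0.45) = 15.182.
The smallest integer exceeding 15.182 is 16.

k = 16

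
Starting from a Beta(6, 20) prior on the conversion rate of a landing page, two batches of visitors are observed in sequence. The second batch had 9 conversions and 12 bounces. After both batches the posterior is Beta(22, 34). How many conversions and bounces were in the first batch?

Sequential conjugate updates are equivalent to a single update on the pooled data, so total successes = posterior α − prior α and total failures = posterior β − prior β.
Total across both batches: 22−6=16 conversions, 34−20=14 bounces.
Subtract the second batch: 16−9=7 conversions and 14−12=2 bounces.

7 conversions and 2 bounces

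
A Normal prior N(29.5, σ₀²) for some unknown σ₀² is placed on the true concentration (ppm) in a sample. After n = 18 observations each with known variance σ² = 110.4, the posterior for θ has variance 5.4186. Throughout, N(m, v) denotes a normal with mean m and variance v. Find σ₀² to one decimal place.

σ₀² = 46.5

Posterior precision equals prior precision plus data precision: 1/σ_n² = 1/σ₀² + n/σ².
So 1/σ₀² = 1/5.4186 − 18/110.4 = 0.184550 − 0.163043 = 0.021507.
Hence σ₀² = 1/0.021507 ≈ 46.5.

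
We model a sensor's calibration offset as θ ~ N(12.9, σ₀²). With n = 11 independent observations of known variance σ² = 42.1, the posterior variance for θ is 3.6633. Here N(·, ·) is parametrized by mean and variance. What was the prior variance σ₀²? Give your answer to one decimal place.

σ₀² = 85.5

Posterior precision equals prior precision plus data precision: 1/σ_n² = 1/σ₀² + n/σ².
So 1/σ₀² = 1/3.6633 − 11/42.1 = 0.272978 − 0.261283 = 0.011695.
Hence σ₀² = 1/0.011695 ≈ 85.5.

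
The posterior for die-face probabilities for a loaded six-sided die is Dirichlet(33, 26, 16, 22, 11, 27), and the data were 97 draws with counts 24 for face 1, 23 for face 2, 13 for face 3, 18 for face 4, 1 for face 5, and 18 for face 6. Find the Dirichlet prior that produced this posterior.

Dirichlet(9, 3, 3, 4, 10, 9)

For a Dirichlet(α) prior with multinomial counts c, the posterior is Dirichlet(α + c) componentwise.
Subtract each count from the matching posterior parameter: 33−24=9, 26−23=3, 16−13=3, 22−18=4, 11−1=10, 27−18=9.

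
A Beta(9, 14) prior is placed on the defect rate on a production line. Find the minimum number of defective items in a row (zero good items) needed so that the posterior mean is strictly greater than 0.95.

After k defective items and 0 good items the posterior is Beta(9+k, 14), with mean (9+k)/(9+14+k).
Set (9+k)/(23+k) > 0.95 and solve: k > (0.95·23 − 9)/(1 − 0.95) = 257.000.
The smallest integer exceeding 257.000 is 258.

k = 258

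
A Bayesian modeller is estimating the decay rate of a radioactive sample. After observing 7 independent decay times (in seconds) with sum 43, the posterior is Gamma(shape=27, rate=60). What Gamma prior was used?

Gamma(shape=20, rate=17)

Gamma–exponential conjugacy: posterior shape = α + n, posterior rate = β + Σtᵢ.
So α = 27 − 7 = 20 and β = 60 − 43 = 17.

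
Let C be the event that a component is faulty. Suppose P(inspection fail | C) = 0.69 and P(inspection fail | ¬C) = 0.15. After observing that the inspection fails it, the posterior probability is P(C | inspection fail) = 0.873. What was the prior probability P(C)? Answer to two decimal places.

P(C) = 0.60

In odds form, posterior odds = prior odds × likelihood ratio, so prior odds = posterior odds ÷ LR.
Posterior odds = 0.873/(1−0.873) = 6.8740. LR = 0.69/0.15 = 4.6000.
Prior odds = 6.8740/4.6000 = 1.4943, so P(C) = 1.4943/(1+1.4943) ≈ 0.60.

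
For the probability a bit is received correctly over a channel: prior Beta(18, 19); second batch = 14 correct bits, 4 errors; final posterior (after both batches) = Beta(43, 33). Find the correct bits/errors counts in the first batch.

11 correct bits and 10 errors

Sequential conjugate updates are equivalent to a single update on the pooled data, so total successes = posterior α − prior α and total failures = posterior β − prior β.
Total across both batches: 43−18=25 correct bits, 33−19=14 errors.
Subtract the second batch: 25−14=11 correct bits and 14−4=10 errors.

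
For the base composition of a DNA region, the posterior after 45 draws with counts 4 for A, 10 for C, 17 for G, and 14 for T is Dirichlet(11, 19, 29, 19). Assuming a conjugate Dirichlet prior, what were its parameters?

For a Dirichlet(α) prior with multinomial counts c, the posterior is Dirichlet(α + c) componentwise.
Subtract each count from the matching posterior parameter: 11−4=7, 19−10=9, 29−17=12, 19−14=5.

Dirichlet(7, 9, 12, 5)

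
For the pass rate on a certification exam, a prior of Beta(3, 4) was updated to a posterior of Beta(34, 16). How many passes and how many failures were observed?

Beta is conjugate to the binomial likelihood: posterior = Beta(a+s, b+f).
Match parameters: s=34−3=31, f=16−4=12.

31 passes and 12 failures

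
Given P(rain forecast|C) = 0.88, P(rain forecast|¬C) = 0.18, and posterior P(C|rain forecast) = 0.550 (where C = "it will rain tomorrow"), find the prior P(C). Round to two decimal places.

P(C) = 0.20

Bayes' rule in odds form gives O(C|E) = O(C)·[P(E|C)/P(E|¬C)], hence O(C) = O(C|E)/LR.
Posterior odds = 0.550/(1−0.550) = 1.2222. LR = 0.88/0.18 = 4.8889.
Prior odds = 1.2222/4.8889 = 0.2500, so P(C) = 0.2500/(1+0.2500) ≈ 0.20.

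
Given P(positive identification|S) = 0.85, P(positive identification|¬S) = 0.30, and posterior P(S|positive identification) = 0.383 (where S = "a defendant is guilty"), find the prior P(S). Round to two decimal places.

P(S) = 0.18

Bayes' rule in odds form gives O(S|E) = O(S)·[P(E|S)/P(E|¬S)], hence O(S) = O(S|E)/LR.
Posterior odds = 0.383/(1−0.383) = 0.6207. LR = 0.85/0.30 = 2.8333.
Prior odds = 0.6207/2.8333 = 0.2191, so P(S) = 0.2191/(1+0.2191) ≈ 0.18.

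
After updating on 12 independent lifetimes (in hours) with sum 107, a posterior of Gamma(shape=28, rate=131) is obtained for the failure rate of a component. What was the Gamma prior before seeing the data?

Gamma(shape=16, rate=24)

For an exponential likelihood with a Gamma(α, β) prior on the rate, n observations with total T give posterior Gamma(α+n, β+T).
So α = 28 − 12 = 16 and β = 131 − 107 = 24.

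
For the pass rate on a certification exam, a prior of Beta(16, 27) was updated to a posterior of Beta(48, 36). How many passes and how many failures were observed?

Beta is conjugate to the binomial likelihood: posterior = Beta(a+s, b+f).
Match parameters: s=48−16=32, f=36−27=9.

32 passes and 9 failures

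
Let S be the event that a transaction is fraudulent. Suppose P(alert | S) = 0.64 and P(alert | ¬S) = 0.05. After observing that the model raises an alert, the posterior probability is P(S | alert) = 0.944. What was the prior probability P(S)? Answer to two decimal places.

P(S) = 0.57

In odds form, posterior odds = prior odds × likelihood ratio, so prior odds = posterior odds ÷ LR.
Posterior odds = 0.944/(1−0.944) = 16.8571. LR = 0.64/0.05 = 12.8000.
Prior odds = 16.8571/12.8000 = 1.3170, so P(S) = 1.3170/(1+1.3170) ≈ 0.57.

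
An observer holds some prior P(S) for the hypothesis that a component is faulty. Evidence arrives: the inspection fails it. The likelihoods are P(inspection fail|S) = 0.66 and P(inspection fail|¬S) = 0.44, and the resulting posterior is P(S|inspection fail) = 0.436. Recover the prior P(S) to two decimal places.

In odds form, posterior odds = prior odds × likelihood ratio, so prior odds = posterior odds ÷ LR.
Posterior odds = 0.436/(1−0.436) = 0.7730. LR = 0.66/0.44 = 1.5000.
Prior odds = 0.7730/1.5000 = 0.5153, so P(S) = 0.5153/(1+0.5153) ≈ 0.34.

P(S) = 0.34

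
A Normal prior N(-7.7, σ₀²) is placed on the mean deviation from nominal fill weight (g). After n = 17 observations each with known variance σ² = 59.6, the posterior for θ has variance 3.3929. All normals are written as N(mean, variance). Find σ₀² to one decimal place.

σ₀² = 105.3

For the Normal–Normal model with known σ², precisions add: τ_n = τ₀ + n/σ².
So 1/σ₀² = 1/3.3929 − 17/59.6 = 0.294733 − 0.285235 = 0.009498.
Hence σ₀² = 1/0.009498 ≈ 105.3.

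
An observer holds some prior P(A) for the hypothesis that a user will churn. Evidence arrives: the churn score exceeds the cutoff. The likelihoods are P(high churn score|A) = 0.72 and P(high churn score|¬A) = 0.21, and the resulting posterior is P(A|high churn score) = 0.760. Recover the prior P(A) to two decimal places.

In odds form, posterior odds = prior odds × likelihood ratio, so prior odds = posterior odds ÷ LR.
Posterior odds = 0.760/(1−0.760) = 3.1667. LR = 0.72/0.21 = 3.4286.
Prior odds = 3.1667/3.4286 = 0.9236, so P(A) = 0.9236/(1+0.9236) ≈ 0.48.

P(A) = 0.48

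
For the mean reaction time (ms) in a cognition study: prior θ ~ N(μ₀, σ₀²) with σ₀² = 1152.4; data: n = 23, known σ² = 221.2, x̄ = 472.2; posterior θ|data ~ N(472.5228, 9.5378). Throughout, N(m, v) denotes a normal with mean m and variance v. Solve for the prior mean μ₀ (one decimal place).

The posterior mean is a precision-weighted average: μ_n = (τ₀μ₀ + τ_data·x̄)/(τ₀+τ_data), with τ₀=1/σ₀² and τ_data=n/σ².
Here τ₀ = 1/1152.4 = 0.000868 and τ_data = 23/221.2 = 0.103978, so τ_n = 0.104846.
Rearranging for μ₀: μ₀ = (μ_n·τ_n − τ_data·x̄)/τ₀ = (472.5228·0.104846 − 0.103978·472.2) / 0.000868 = 0.443714/0.000868 ≈ 511.2.

μ₀ = 511.2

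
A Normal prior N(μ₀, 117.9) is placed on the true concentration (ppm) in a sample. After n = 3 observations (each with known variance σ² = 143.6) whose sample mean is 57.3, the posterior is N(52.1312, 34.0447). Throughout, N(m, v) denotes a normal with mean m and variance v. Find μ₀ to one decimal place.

μ₀ = 39.4

The posterior mean is a precision-weighted average: μ_n = (τ₀μ₀ + τ_data·x̄)/(τ₀+τ_data), with τ₀=1/σ₀² and τ_data=n/σ².
Here τ₀ = 1/117.9 = 0.008482 and τ_data = 3/143.6 = 0.020891, so τ_n = 0.029373.
Rearranging for μ₀: μ₀ = (μ_n·τ_n − τ_data·x̄)/τ₀ = (52.1312·0.029373 − 0.020891·57.3) / 0.008482 = 0.334195/0.008482 ≈ 39.4.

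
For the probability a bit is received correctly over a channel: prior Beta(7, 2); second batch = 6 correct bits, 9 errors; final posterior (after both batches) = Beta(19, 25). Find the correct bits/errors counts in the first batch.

6 correct bits and 14 errors

Sequential conjugate updates are equivalent to a single update on the pooled data, so total successes = posterior α − prior α and total failures = posterior β − prior β.
Total across both batches: 19−7=12 correct bits, 25−2=23 errors.
Subtract the second batch: 12−6=6 correct bits and 23−9=14 errors.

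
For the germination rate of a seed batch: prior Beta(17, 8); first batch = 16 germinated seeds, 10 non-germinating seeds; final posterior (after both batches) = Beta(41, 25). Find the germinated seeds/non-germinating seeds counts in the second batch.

8 germinated seeds and 7 non-germinating seeds

Sequential conjugate updates are equivalent to a single update on the pooled data, so total successes = posterior α − prior α and total failures = posterior β − prior β.
Total across both batches: 41−17=24 germinated seeds, 25−8=17 non-germinating seeds.
Subtract the first batch: 24−16=8 germinated seeds and 17−10=7 non-germinating seeds.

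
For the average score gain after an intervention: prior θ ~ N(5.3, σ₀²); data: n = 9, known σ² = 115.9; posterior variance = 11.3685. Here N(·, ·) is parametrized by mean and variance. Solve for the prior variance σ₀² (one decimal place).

σ₀² = 97.0

For the Normal–Normal model with known σ², precisions add: τ_n = τ₀ + n/σ².
So 1/σ₀² = 1/11.3685 − 9/115.9 = 0.087962 − 0.077653 = 0.010309.
Hence σ₀² = 1/0.010309 ≈ 97.0.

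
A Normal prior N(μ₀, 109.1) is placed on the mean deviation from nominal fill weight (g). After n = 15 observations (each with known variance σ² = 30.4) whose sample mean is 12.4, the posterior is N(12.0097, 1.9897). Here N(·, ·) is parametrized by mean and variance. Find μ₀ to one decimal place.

μ₀ = -9.0

The posterior mean is a precision-weighted average: μ_n = (τ₀μ₀ + τ_data·x̄)/(τ₀+τ_data), with τ₀=1/σ₀² and τ_data=n/σ².
Here τ₀ = 1/109.1 = 0.009166 and τ_data = 15/30.4 = 0.493421, so τ_n = 0.502587.
Rearranging for μ₀: μ₀ = (μ_n·τ_n − τ_data·x̄)/τ₀ = (12.0097·0.502587 − 0.493421·12.4) / 0.009166 = -0.082501/0.009166 ≈ -9.0.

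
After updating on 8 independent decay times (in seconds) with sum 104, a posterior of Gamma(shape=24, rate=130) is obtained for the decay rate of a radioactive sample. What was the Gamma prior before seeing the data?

For an exponential likelihood with a Gamma(α, β) prior on the rate, n observations with total T give posterior Gamma(α+n, β+T).
So α = 24 − 8 = 16 and β = 130 − 104 = 26.

Gamma(shape=16, rate=26)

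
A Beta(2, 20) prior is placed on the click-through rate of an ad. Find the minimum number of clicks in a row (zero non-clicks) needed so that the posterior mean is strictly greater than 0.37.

After k clicks and 0 non-clicks the posterior is Beta(2+k, 20), with mean (2+k)/(2+20+k).
Set (2+k)/(22+k) > 0.37 and solve: k > (0.37·22 − 2)/(1 − 0.37) = 9.746.
The smallest integer exceeding 9.746 is 10, and checking k=10: (12)/(32) = 0.3750 > 0.37.

k = 10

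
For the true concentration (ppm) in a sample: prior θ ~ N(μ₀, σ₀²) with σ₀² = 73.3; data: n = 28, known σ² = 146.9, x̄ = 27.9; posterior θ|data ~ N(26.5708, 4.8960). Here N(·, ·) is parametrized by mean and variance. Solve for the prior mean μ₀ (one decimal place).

μ₀ = 8.0

The posterior mean is a precision-weighted average: μ_n = (τ₀μ₀ + τ_data·x̄)/(τ₀+τ_data), with τ₀=1/σ₀² and τ_data=n/σ².
Here τ₀ = 1/73.3 = 0.013643 and τ_data = 28/146.9 = 0.190606, so τ_n = 0.204249.
Rearranging for μ₀: μ₀ = (μ_n·τ_n − τ_data·x̄)/τ₀ = (26.5708·0.204249 − 0.190606·27.9) / 0.013643 = 0.109152/0.013643 ≈ 8.0.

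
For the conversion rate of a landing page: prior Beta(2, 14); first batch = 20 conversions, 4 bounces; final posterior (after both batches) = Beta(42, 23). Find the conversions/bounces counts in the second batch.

20 conversions and 5 bounces

Because Beta–binomial updating is additive in the counts, the combined data contributed (α_post−α_prior, β_post−β_prior) successes and failures.
Total across both batches: 42−2=40 conversions, 23−14=9 bounces.
Subtract the first batch: 40−20=20 conversions and 9−4=5 bounces.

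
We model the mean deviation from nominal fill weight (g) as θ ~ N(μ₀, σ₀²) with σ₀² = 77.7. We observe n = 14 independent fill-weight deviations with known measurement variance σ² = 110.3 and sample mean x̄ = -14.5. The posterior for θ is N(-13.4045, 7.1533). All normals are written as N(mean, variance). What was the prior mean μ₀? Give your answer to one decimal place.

With known observation variance, the Normal–Normal posterior has precision τ_n = τ₀ + n/σ² and mean μ_n = (τ₀μ₀ + (n/σ²)x̄)/τ_n.
Here τ₀ = 1/77.7 = 0.012870 and τ_data = 14/110.3 = 0.126927, so τ_n = 0.139797.
Rearranging for μ₀: μ₀ = (μ_n·τ_n − τ_data·x̄)/τ₀ = (-13.4045·0.139797 − 0.126927·-14.5) / 0.012870 = -0.033467/0.012870 ≈ -2.6.

μ₀ = -2.6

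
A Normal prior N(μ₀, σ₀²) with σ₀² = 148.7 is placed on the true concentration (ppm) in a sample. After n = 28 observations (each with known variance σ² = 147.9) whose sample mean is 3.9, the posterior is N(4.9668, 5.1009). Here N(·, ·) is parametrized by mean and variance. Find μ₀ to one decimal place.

The posterior mean is a precision-weighted average: μ_n = (τ₀μ₀ + τ_data·x̄)/(τ₀+τ_data), with τ₀=1/σ₀² and τ_data=n/σ².
Here τ₀ = 1/148.7 = 0.006725 and τ_data = 28/147.9 = 0.189317, so τ_n = 0.196042.
Rearranging for μ₀: μ₀ = (μ_n·τ_n − τ_data·x̄)/τ₀ = (4.9668·0.196042 − 0.189317·3.9) / 0.006725 = 0.235365/0.006725 ≈ 35.0.

μ₀ = 35.0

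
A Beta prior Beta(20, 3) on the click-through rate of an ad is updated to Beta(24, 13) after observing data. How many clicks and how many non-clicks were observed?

Under Beta–binomial conjugacy the posterior parameters are (a+s, b+f).
So s = 24 − 20 = 4 and f = 13 − 3 = 10.

4 clicks and 10 non-clicks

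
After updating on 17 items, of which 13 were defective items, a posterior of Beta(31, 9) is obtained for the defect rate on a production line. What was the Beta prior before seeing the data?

A Beta(α, β) prior with s successes and f failures in binomial data gives a Beta(α+s, β+f) posterior.
So α = 31 − 13 = 18 and β = 9 − 4 = 5.

Beta(18, 5)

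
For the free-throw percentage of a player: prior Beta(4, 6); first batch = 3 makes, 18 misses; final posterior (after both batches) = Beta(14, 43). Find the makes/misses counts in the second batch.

7 makes and 19 misses

Because Beta–binomial updating is additive in the counts, the combined data contributed (α_post−α_prior, β_post−β_prior) successes and failures.
Total across both batches: 14−4=10 makes, 43−6=37 misses.
Subtract the first batch: 10−3=7 makes and 37−18=19 misses.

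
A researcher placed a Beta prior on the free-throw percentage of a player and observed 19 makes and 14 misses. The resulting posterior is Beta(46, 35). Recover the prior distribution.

Under Beta–binomial conjugacy the posterior parameters are (a+s, b+f).
So a = 46 − 19 = 27 and b = 35 − 14 = 21.

Beta(27, 21)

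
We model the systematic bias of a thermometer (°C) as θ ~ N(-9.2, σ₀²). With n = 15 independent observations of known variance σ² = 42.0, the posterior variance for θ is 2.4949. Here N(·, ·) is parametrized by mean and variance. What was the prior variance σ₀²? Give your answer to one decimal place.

σ₀² = 22.9

For the Normal–Normal model with known σ², precisions add: τ_n = τ₀ + n/σ².
So 1/σ₀² = 1/2.4949 − 15/42.0 = 0.400818 − 0.357143 = 0.043675.
Hence σ₀² = 1/0.043675 ≈ 22.9.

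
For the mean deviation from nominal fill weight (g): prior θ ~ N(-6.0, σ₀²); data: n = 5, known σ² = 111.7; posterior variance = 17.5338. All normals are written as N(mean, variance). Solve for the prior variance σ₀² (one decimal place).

σ₀² = 81.5

Posterior precision equals prior precision plus data precision: 1/σ_n² = 1/σ₀² + n/σ².
So 1/σ₀² = 1/17.5338 − 5/111.7 = 0.057033 − 0.044763 = 0.012270.
Hence σ₀² = 1/0.012270 ≈ 81.5.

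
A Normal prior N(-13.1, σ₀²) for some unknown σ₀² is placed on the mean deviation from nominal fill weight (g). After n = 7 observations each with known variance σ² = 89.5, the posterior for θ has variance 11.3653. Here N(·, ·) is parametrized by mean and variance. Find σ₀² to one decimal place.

For the Normal–Normal model with known σ², precisions add: τ_n = τ₀ + n/σ².
So 1/σ₀² = 1/11.3653 − 7/89.5 = 0.087987 − 0.078212 = 0.009775.
Hence σ₀² = 1/0.009775 ≈ 102.3.

σ₀² = 102.3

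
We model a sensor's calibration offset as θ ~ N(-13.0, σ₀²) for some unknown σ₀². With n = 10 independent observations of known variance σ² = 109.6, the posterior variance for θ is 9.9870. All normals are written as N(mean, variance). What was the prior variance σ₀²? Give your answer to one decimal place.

Posterior precision equals prior precision plus data precision: 1/σ_n² = 1/σ₀² + n/σ².
So 1/σ₀² = 1/9.9870 − 10/109.6 = 0.100130 − 0.091241 = 0.008889.
Hence σ₀² = 1/0.008889 ≈ 112.5.

σ₀² = 112.5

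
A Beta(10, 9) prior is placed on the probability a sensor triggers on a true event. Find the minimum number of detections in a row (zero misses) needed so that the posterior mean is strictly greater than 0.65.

After k detections and 0 misses the posterior is Beta(10+k, 9), with mean (10+k)/(10+9+k).
Set (10+k)/(19+k) > 0.65 and solve: k > (0.65·19 − 10)/(1 − 0.65) = 6.714.
The smallest integer exceeding 6.714 is 7, and checking k=7: (17)/(26) = 0.6538 > 0.65.

k = 7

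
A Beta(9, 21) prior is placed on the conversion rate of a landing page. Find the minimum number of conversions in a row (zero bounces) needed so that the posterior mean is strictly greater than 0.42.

k = 7

After k conversions and 0 bounces the posterior is Beta(9+k, 21), with mean (9+k)/(9+21+k).
Set (9+k)/(30+k) > 0.42 and solve: k > (0.42·30 − 9)/(1 − 0.42) = 6.207.
The smallest integer exceeding 6.207 is 7.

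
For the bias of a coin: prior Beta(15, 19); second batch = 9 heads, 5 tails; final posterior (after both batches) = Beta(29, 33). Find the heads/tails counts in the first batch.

5 heads and 9 tails

Sequential conjugate updates are equivalent to a single update on the pooled data, so total successes = posterior α − prior α and total failures = posterior β − prior β.
Total across both batches: 29−15=14 heads, 33−19=14 tails.
Subtract the second batch: 14−9=5 heads and 14−5=9 tails.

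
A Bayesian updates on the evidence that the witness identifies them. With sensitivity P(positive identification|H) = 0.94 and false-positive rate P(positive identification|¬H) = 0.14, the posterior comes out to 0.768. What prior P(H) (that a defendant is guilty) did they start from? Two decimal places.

P(H) = 0.33

In odds form, posterior odds = prior odds × likelihood ratio, so prior odds = posterior odds ÷ LR.
Posterior odds = 0.768/(1−0.768) = 3.3103. LR = 0.94/0.14 = 6.7143.
Prior odds = 3.3103/6.7143 = 0.4930, so P(H) = 0.4930/(1+0.4930) ≈ 0.33.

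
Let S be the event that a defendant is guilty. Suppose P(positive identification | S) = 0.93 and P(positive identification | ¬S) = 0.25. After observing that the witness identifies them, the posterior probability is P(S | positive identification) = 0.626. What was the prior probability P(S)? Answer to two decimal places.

Bayes' rule in odds form gives O(S|E) = O(S)·[P(E|S)/P(E|¬S)], hence O(S) = O(S|E)/LR.
Posterior odds = 0.626/(1−0.626) = 1.6738. LR = 0.93/0.25 = 3.7200.
Prior odds = 1.6738/3.7200 = 0.4499, so P(S) = 0.4499/(1+0.4499) ≈ 0.31.

P(S) = 0.31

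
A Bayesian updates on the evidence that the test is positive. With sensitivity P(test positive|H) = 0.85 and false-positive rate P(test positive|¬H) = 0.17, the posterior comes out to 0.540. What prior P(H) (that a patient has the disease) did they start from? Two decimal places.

Bayes' rule in odds form gives O(H|E) = O(H)·[P(E|H)/P(E|¬H)], hence O(H) = O(H|E)/LR.
Posterior odds = 0.540/(1−0.540) = 1.1739. LR = 0.85/0.17 = 5.0000.
Prior odds = 1.1739/5.0000 = 0.2348, so P(H) = 0.2348/(1+0.2348) ≈ 0.19.

P(H) = 0.19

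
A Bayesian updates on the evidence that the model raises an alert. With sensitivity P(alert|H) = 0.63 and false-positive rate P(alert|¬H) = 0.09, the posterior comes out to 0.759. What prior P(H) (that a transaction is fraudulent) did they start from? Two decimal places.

P(H) = 0.31

In odds form, posterior odds = prior odds × likelihood ratio, so prior odds = posterior odds ÷ LR.
Posterior odds = 0.759/(1−0.759) = 3.1494. LR = 0.63/0.09 = 7.0000.
Prior odds = 3.1494/7.0000 = 0.4499, so P(H) = 0.4499/(1+0.4499) ≈ 0.31.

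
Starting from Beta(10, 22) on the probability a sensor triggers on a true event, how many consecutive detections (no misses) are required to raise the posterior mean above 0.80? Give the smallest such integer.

k = 79

After k detections and 0 misses the posterior is Beta(10+k, 22), with mean (10+k)/(10+22+k).
Set (10+k)/(32+k) > 0.80 and solve: k > (0.80·32 − 10)/(1 − 0.80) = 78.000.
The smallest integer exceeding 78.000 is 79, and checking k=79: (89)/(111) = 0.8018 > 0.80.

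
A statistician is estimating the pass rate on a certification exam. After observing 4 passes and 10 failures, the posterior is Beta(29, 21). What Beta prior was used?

Beta is conjugate to the binomial likelihood: posterior = Beta(α+s, β+f).
So α = 29 − 4 = 25 and β = 21 − 10 = 11.

Beta(25, 11)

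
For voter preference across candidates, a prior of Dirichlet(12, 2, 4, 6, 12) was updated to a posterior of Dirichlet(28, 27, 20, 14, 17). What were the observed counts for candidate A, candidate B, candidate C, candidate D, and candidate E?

counts (16, 25, 16, 8, 5)

For a Dirichlet(α) prior with multinomial counts c, the posterior is Dirichlet(α + c) componentwise.
Counts are posterior − prior componentwise: 28−12=16, 27−2=25, 20−4=16, 14−6=8, 17−12=5.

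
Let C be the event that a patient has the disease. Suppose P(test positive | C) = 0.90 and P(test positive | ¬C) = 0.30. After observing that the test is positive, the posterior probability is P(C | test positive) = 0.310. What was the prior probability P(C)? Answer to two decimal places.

Bayes' rule in odds form gives O(C|E) = O(C)·[P(E|C)/P(E|¬C)], hence O(C) = O(C|E)/LR.
Posterior odds = 0.310/(1−0.310) = 0.4493. LR = 0.90/0.30 = 3.0000.
Prior odds = 0.4493/3.0000 = 0.1498, so P(C) = 0.1498/(1+0.1498) ≈ 0.13.

P(C) = 0.13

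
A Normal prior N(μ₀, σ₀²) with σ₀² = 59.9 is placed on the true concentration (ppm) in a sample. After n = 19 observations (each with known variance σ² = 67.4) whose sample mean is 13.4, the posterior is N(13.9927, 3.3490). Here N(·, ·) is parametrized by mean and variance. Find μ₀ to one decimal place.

With known observation variance, the Normal–Normal posterior has precision τ_n = τ₀ + n/σ² and mean μ_n = (τ₀μ₀ + (n/σ²)x̄)/τ_n.
Here τ₀ = 1/59.9 = 0.016694 and τ_data = 19/67.4 = 0.281899, so τ_n = 0.298593.
Rearranging for μ₀: μ₀ = (μ_n·τ_n − τ_data·x̄)/τ₀ = (13.9927·0.298593 − 0.281899·13.4) / 0.016694 = 0.400676/0.016694 ≈ 24.0.

μ₀ = 24.0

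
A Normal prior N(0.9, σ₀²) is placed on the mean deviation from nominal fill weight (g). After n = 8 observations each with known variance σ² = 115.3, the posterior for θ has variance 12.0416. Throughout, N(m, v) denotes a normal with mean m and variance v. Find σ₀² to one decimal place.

σ₀² = 73.2

Posterior precision equals prior precision plus data precision: 1/σ_n² = 1/σ₀² + n/σ².
So 1/σ₀² = 1/12.0416 − 8/115.3 = 0.083045 − 0.069384 = 0.013661.
Hence σ₀² = 1/0.013661 ≈ 73.2.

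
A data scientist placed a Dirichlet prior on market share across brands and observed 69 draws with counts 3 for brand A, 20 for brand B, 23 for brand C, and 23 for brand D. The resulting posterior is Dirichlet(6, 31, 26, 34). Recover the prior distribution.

For a Dirichlet(α) prior with multinomial counts c, the posterior is Dirichlet(α + c) componentwise.
Subtract each count from the matching posterior parameter: 6−3=3, 31−20=11, 26−23=3, 34−23=11.

Dirichlet(3, 11, 3, 11)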